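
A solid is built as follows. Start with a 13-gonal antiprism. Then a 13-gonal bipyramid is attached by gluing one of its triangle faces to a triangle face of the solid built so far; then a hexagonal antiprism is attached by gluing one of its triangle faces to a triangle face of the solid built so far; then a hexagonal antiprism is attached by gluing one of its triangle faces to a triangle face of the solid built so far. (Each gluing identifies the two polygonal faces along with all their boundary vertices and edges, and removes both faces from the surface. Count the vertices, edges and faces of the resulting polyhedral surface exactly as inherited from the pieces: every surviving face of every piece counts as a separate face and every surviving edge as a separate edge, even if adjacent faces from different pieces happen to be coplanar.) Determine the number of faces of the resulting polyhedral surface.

76

A 13-gonal antiprism: V=26, E=52, F=28.
Attach a 13-gonal bipyramid (V=15, E=39, F=26) along a 3-gon: merge 3 vertices and 3 edges, delete both glued faces → V=38, E=88, F=52.
Attach a hexagonal antiprism (V=12, E=24, F=14) along a 3-gon: merge 3 vertices and 3 edges, delete both glued faces → V=47, E=109, F=64.
Attach a hexagonal antiprism (V=12, E=24, F=14) along a 3-gon: merge 3 vertices and 3 edges, delete both glued faces → V=56, E=130, F=76.
Check: V − E + F = 56 − 130 + 76 = 2.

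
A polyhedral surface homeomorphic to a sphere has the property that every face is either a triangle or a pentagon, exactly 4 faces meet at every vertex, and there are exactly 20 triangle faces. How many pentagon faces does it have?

Let x be the number of pentagons; then F = 20 + x.
Edge–face incidences: 2E = 3·20 + 5·x = 60 + 5x.
Every vertex has degree 4, so 4V = 2E.
Euler: V − E + F = 2 ⇒ (2E)/4 − E + (20 + x) = 2.
Multiply by 8: 2·(2E) − 4·(2E) + 8·(20 + x) = 16, i.e. 160 + 8x − 2·(60 + 5x) = 16.
Collecting terms: −2x + 40 = 16, so −2x = −24, so x = 12.
Then 2E = 60 + 5·12 = 120, so E = 60, V = 2E/4 = 30, F = 20 + 12 = 32.

12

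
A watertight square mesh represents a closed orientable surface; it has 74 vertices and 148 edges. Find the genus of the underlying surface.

Every face is a square and each edge borders two faces, so 4F = 2·148, giving F = 74.
χ = V − E + F = 74 − 148 + 74 = 0.
For a closed orientable surface χ = 2 − 2g, so g = (2 − (0))/2 = 1.

1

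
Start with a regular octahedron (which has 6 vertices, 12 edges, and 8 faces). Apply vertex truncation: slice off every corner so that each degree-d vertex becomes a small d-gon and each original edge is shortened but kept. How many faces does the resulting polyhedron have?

14

Truncation replaces each original edge-end by a new vertex, so V′ = 2E = 24.
Each original edge survives, and each old vertex of degree d contributes d new edges; summing degrees gives Σd = 2E, so E′ = E + 2E = 3E = 36.
Each original face survives and each original vertex becomes one new face: F′ = F + V = 14.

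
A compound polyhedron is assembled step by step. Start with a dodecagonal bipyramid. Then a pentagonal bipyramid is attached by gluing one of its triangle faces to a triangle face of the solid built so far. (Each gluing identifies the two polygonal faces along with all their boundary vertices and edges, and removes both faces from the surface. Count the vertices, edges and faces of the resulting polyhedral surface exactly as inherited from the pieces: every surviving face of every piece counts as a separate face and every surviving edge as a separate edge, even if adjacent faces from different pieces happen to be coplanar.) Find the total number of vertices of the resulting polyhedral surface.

18

A dodecagonal bipyramid: V=14, E=36, F=24.
Attach a pentagonal bipyramid (V=7, E=15, F=10) along a 3-gon: merge 3 vertices and 3 edges, delete both glued faces → V=18, E=48, F=32.
Check: V − E + F = 18 − 48 + 32 = 2.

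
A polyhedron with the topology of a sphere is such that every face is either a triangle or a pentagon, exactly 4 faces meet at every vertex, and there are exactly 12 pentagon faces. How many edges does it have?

Let x be the number of triangles; then F = 12 + x.
Edge–face incidences: 2E = 5·12 + 3·x = 60 + 3x.
Every vertex has degree 4, so 4V = 2E.
Euler: V − E + F = 2 ⇒ (2E)/4 − E + (12 + x) = 2.
Multiply by 8: 2·(2E) − 4·(2E) + 8·(12 + x) = 16, i.e. 96 + 8x − 2·(60 + 3x) = 16.
Collecting terms: 2x − 24 = 16, so 2x = 40, so x = 20.
Then 2E = 60 + 3·20 = 120, so E = 60, V = 2E/4 = 30, F = 12 + 20 = 32.

60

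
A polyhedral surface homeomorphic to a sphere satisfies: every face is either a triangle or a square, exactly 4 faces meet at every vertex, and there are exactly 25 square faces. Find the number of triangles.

8

Let x be the number of triangles; then F = 25 + x.
Edge–face incidences: 2E = 4·25 + 3·x = 100 + 3x.
Every vertex has degree 4, so 4V = 2E.
Euler: V − E + F = 2 ⇒ (2E)/4 − E + (25 + x) = 2.
Multiply by 8: 2·(2E) − 4·(2E) + 8·(25 + x) = 16, i.e. 200 + 8x − 2·(100 + 3x) = 16.
Collecting terms: 2x = 16, so x = 8.
Then 2E = 100 + 3·8 = 124, so E = 62, V = 2E/4 = 31, F = 25 + 8 = 33.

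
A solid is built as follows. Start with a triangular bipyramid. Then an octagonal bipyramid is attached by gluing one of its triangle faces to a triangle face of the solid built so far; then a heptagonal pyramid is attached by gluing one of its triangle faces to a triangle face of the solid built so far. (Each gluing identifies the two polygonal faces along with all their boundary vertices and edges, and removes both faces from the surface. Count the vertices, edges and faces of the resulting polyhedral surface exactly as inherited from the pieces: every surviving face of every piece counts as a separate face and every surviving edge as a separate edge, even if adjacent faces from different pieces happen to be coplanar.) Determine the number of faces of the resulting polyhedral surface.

26

A triangular bipyramid: V=5, E=9, F=6.
Attach an octagonal bipyramid (V=10, E=24, F=16) along a 3-gon: merge 3 vertices and 3 edges, delete both glued faces → V=12, E=30, F=20.
Attach a heptagonal pyramid (V=8, E=14, F=8) along a 3-gon: merge 3 vertices and 3 edges, delete both glued faces → V=17, E=41, F=26.
Check: V − E + F = 17 − 41 + 26 = 2.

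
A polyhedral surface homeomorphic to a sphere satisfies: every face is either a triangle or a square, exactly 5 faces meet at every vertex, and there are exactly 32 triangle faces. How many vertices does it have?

Let x be the number of squares; then F = 32 + x.
Edge–face incidences: 2E = 3·32 + 4·x = 96 + 4x.
Every vertex has degree 5, so 5V = 2E.
Euler: V − E + F = 2 ⇒ (2E)/5 − E + (32 + x) = 2.
Multiply by 10: 2·(2E) − 5·(2E) + 10·(32 + x) = 20, i.e. 320 + 10x − 3·(96 + 4x) = 20.
Collecting terms: −2x + 32 = 20, so −2x = −12, so x = 6.
Then 2E = 96 + 4·6 = 120, so E = 60, V = 2E/5 = 24, F = 32 + 6 = 38.

24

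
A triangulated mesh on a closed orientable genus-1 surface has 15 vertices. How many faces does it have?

χ = 2 − 2·1 = 0, and every face is a triangle so 3F = 2E.
V − E + F = 0 with E = 3F/2 gives 15 − (3/2 − 1)·F = 0, so F = 30 and E = 45.

30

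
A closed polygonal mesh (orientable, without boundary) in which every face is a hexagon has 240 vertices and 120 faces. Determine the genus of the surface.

1

Every face is a hexagon, so 2E = 6·120 = 720, giving E = 360.
χ = V − E + F = 240 − 360 + 120 = 0.
For a closed orientable surface χ = 2 − 2g, so g = (2 − (0))/2 = 1.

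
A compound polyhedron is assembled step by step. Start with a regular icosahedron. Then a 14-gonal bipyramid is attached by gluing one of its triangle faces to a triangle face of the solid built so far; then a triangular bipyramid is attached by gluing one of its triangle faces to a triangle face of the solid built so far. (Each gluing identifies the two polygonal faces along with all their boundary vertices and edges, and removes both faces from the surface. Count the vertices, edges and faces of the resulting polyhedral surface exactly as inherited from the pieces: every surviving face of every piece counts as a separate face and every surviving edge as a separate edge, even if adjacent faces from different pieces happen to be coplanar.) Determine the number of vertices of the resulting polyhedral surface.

A regular icosahedron: V=12, E=30, F=20.
Attach a 14-gonal bipyramid (V=16, E=42, F=28) along a 3-gon: merge 3 vertices and 3 edges, delete both glued faces → V=25, E=69, F=46.
Attach a triangular bipyramid (V=5, E=9, F=6) along a 3-gon: merge 3 vertices and 3 edges, delete both glued faces → V=27, E=75, F=50.
Check: V − E + F = 27 − 75 + 50 = 2.

27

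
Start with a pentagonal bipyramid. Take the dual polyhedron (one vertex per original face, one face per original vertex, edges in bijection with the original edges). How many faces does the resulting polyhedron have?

The base solid has V = 7, E = 15, F = 10.
The dual swaps V and F and preserves E: V′ = F = 10, E′ = E = 15, F′ = V = 7.

7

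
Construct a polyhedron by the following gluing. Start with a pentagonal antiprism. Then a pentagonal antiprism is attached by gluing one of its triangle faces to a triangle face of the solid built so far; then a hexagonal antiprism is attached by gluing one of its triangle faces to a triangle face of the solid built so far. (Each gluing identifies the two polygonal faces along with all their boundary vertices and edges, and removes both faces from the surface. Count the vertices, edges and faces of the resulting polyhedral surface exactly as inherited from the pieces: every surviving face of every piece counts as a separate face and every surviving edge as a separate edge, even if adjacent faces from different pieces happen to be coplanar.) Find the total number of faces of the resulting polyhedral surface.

34

A pentagonal antiprism: V=10, E=20, F=12.
Attach a pentagonal antiprism (V=10, E=20, F=12) along a 3-gon: merge 3 vertices and 3 edges, delete both glued faces → V=17, E=37, F=22.
Attach a hexagonal antiprism (V=12, E=24, F=14) along a 3-gon: merge 3 vertices and 3 edges, delete both glued faces → V=26, E=58, F=34.
Check: V − E + F = 26 − 58 + 34 = 2.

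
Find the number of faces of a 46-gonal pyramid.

A pyramid on an n-gon base has one n-gon and n triangles: V = 46 + 1 = 47, E = 2·46 = 92, F = 46 + 1 = 47.
Check: V − E + F = 47 − 92 + 47 = 2.

47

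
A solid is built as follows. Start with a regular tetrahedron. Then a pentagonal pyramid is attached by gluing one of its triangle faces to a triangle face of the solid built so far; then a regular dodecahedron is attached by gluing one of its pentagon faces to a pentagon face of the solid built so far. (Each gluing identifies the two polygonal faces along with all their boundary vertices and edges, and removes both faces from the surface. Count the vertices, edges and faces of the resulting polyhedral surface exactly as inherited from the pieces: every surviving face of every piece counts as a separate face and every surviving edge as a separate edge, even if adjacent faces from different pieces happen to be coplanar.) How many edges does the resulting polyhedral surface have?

A regular tetrahedron: V=4, E=6, F=4.
Attach a pentagonal pyramid (V=6, E=10, F=6) along a 3-gon: merge 3 vertices and 3 edges, delete both glued faces → V=7, E=13, F=8.
Attach a regular dodecahedron (V=20, E=30, F=12) along a 5-gon: merge 5 vertices and 5 edges, delete both glued faces → V=22, E=38, F=18.
Check: V − E + F = 22 − 38 + 18 = 2.

38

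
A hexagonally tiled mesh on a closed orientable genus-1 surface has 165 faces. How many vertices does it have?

χ = 2 − 2·1 = 0, and every face is a hexagon so 6F = 2E.
E = 6·165/2 = 495. Then V = 0 + E − F = 0 + 495 − 165 = 330.

330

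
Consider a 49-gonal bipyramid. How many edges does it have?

A bipyramid over an n-gon has 2n triangular faces and n + 2 vertices: V = 49 + 2 = 51, E = 3·49 = 147, F = 2·49 = 98.

147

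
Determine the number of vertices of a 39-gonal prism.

A prism on an n-gon has two n-gon bases and n rectangular sides: V = 2·39 = 78, E = 3·39 = 117, F = 39 + 2 = 41.
Check: V − E + F = 78 − 117 + 41 = 2.

78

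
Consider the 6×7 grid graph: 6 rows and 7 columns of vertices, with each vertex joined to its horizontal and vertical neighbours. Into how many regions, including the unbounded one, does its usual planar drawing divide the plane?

31

The grid has V = 6·7 = 42 vertices and E = 6·6 + 7·5 = 71 edges.
F = 2 − V + E = 2 − 42 + 71 = 31.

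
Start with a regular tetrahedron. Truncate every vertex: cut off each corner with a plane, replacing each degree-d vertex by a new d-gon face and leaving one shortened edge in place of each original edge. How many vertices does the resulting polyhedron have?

The base solid has V = 4, E = 6, F = 4.
Truncation replaces each original edge-end by a new vertex, so V′ = 2E = 12.
Each original edge survives, and each old vertex of degree d contributes d new edges; summing degrees gives Σd = 2E, so E′ = E + 2E = 3E = 18.
Each original face survives and each original vertex becomes one new face: F′ = F + V = 8.

12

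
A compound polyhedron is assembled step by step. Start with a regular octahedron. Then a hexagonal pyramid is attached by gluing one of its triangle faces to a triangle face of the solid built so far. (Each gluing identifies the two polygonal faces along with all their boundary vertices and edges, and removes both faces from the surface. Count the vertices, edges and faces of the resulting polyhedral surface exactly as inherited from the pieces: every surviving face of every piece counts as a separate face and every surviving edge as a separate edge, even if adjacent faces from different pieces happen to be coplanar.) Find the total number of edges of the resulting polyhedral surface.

A regular octahedron: V=6, E=12, F=8.
Attach a hexagonal pyramid (V=7, E=12, F=7) along a 3-gon: merge 3 vertices and 3 edges, delete both glued faces → V=10, E=21, F=13.
Check: V − E + F = 10 − 21 + 13 = 2.

21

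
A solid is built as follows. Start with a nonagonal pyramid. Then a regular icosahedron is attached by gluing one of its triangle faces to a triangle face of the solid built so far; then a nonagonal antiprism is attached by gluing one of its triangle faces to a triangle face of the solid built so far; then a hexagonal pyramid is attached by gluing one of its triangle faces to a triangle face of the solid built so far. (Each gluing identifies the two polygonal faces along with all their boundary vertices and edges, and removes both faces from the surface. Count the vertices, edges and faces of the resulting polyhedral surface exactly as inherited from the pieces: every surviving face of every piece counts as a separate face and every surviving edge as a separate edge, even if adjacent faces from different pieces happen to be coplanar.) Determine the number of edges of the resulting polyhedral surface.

A nonagonal pyramid: V=10, E=18, F=10.
Attach a regular icosahedron (V=12, E=30, F=20) along a 3-gon: merge 3 vertices and 3 edges, delete both glued faces → V=19, E=45, F=28.
Attach a nonagonal antiprism (V=18, E=36, F=20) along a 3-gon: merge 3 vertices and 3 edges, delete both glued faces → V=34, E=78, F=46.
Attach a hexagonal pyramid (V=7, E=12, F=7) along a 3-gon: merge 3 vertices and 3 edges, delete both glued faces → V=38, E=87, F=51.
Check: V − E + F = 38 − 87 + 51 = 2.

87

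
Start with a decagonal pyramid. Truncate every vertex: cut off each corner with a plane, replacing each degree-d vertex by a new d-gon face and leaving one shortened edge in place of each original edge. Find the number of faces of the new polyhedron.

22

The base solid has V = 11, E = 20, F = 11.
Truncation replaces each original edge-end by a new vertex, so V′ = 2E = 40.
Each original edge survives, and each old vertex of degree d contributes d new edges; summing degrees gives Σd = 2E, so E′ = E + 2E = 3E = 60.
Each original face survives and each original vertex becomes one new face: F′ = F + V = 22.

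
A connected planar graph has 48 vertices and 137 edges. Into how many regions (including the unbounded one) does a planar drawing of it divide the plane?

91

Euler's formula for a connected plane graph: V − E + F = 2, so F = 2 − 48 + 137 = 91.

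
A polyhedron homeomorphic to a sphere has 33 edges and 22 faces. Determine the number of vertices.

Here V − E + F = 2.
V = 2 + E − F = 2 + 33 − 22 = 13.

13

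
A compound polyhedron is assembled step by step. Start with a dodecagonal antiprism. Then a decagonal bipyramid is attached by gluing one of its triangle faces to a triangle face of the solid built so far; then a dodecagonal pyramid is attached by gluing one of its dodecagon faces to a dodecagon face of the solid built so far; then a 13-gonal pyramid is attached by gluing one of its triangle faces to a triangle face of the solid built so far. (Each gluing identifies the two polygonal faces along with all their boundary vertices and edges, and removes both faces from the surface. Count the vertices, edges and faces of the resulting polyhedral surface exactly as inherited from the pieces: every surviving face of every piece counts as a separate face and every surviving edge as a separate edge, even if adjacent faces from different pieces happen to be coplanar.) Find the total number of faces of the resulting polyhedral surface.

67

A dodecagonal antiprism: V=24, E=48, F=26.
Attach a decagonal bipyramid (V=12, E=30, F=20) along a 3-gon: merge 3 vertices and 3 edges, delete both glued faces → V=33, E=75, F=44.
Attach a dodecagonal pyramid (V=13, E=24, F=13) along a 12-gon: merge 12 vertices and 12 edges, delete both glued faces → V=34, E=87, F=55.
Attach a 13-gonal pyramid (V=14, E=26, F=14) along a 3-gon: merge 3 vertices and 3 edges, delete both glued faces → V=45, E=110, F=67.
Check: V − E + F = 45 − 110 + 67 = 2.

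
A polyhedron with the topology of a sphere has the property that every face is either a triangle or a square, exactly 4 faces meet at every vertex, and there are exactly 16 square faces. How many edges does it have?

Let x be the number of triangles; then F = 16 + x.
Edge–face incidences: 2E = 4·16 + 3·x = 64 + 3x.
Every vertex has degree 4, so 4V = 2E.
Euler: V − E + F = 2 ⇒ (2E)/4 − E + (16 + x) = 2.
Multiply by 8: 2·(2E) − 4·(2E) + 8·(16 + x) = 16, i.e. 128 + 8x − 2·(64 + 3x) = 16.
Collecting terms: 2x = 16, so x = 8.
Then 2E = 64 + 3·8 = 88, so E = 44, V = 2E/4 = 22, F = 16 + 8 = 24.

44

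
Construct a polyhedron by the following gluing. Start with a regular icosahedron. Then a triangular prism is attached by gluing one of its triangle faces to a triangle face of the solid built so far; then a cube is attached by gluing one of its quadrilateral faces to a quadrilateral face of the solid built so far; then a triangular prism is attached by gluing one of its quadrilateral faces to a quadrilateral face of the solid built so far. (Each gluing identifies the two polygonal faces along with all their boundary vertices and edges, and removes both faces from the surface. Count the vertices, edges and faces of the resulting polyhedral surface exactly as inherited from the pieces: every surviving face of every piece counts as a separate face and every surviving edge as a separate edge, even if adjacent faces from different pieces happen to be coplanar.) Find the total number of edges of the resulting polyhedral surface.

49

A regular icosahedron: V=12, E=30, F=20.
Attach a triangular prism (V=6, E=9, F=5) along a 3-gon: merge 3 vertices and 3 edges, delete both glued faces → V=15, E=36, F=23.
Attach a cube (V=8, E=12, F=6) along a 4-gon: merge 4 vertices and 4 edges, delete both glued faces → V=19, E=44, F=27.
Attach a triangular prism (V=6, E=9, F=5) along a 4-gon: merge 4 vertices and 4 edges, delete both glued faces → V=21, E=49, F=30.
Check: V − E + F = 21 − 49 + 30 = 2.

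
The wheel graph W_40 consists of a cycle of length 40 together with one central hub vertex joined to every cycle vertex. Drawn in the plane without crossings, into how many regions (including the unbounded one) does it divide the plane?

41

W_40 has V = 40 + 1 = 41 vertices and E = 2·40 = 80 edges.
By Euler's formula F = 2 − V + E = 2 − 41 + 80 = 41.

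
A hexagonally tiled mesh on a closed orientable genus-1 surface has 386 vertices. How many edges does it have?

579

χ = 2 − 2·1 = 0, and every face is a hexagon so 6F = 2E.
V − E + F = 0 with E = 6F/2 gives 386 − (6/2 − 1)·F = 0, so F = 193 and E = 579.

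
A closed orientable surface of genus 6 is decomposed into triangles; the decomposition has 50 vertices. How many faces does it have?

120

χ = 2 − 2·6 = -10, and every face is a triangle so 3F = 2E.
V − E + F = -10 with E = 3F/2 gives 50 − (3/2 − 1)·F = -10, so F = 120 and E = 180.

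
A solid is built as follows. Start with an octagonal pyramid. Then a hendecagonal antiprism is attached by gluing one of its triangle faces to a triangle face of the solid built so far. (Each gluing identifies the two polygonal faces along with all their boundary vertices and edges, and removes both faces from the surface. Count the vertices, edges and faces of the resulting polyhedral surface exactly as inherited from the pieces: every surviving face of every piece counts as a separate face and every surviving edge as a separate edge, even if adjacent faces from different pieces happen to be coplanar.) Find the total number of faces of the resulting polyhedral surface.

An octagonal pyramid: V=9, E=16, F=9.
Attach a hendecagonal antiprism (V=22, E=44, F=24) along a 3-gon: merge 3 vertices and 3 edges, delete both glued faces → V=28, E=57, F=31.
Check: V − E + F = 28 − 57 + 31 = 2.

31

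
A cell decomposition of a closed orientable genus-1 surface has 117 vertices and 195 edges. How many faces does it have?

78

For a closed orientable surface of genus 1, χ = 2 − 2·1 = 0.
F = 0 − V + E = 0 − 117 + 195 = 78.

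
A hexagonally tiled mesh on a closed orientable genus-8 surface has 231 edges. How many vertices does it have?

140

χ = 2 − 2·8 = -14, and every face is a hexagon so 6F = 2E.
F = 2E/6 = 77. Then V = -14 + E − F = -14 + 231 − 77 = 140.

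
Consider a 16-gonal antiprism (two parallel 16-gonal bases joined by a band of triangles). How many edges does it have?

An antiprism on an n-gon has two n-gon caps and 2n triangles: V = 2·16 = 32, E = 4·16 = 64, F = 2·16 + 2 = 34.
Check: V − E + F = 32 − 64 + 34 = 2.

64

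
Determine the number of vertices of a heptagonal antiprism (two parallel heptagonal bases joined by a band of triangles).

An antiprism on an n-gon has two n-gon caps and 2n triangles: V = 2·7 = 14, E = 4·7 = 28, F = 2·7 + 2 = 16.

14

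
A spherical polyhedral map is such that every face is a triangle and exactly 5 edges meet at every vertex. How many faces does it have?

20

Each face has 3 edges and each edge borders two faces, so 2E = 3F.
Each vertex has degree 5, so 5V = 2E and hence V = 3F/5.
Euler: V − E + F = 2 ⇒ (3F/5) − (3F/2) + F = 2.
Multiply by 10: (6 − 15 + 10)F = 20, i.e. 1F = 20.
So F = 20, E = 3·20/2 = 30, V = 3·20/5 = 12.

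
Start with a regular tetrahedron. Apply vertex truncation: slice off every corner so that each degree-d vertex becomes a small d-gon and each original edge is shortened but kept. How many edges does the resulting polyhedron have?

The base solid has V = 4, E = 6, F = 4.
Truncation replaces each original edge-end by a new vertex, so V′ = 2E = 12.
Each original edge survives, and each old vertex of degree d contributes d new edges; summing degrees gives Σd = 2E, so E′ = E + 2E = 3E = 18.
Each original face survives and each original vertex becomes one new face: F′ = F + V = 8.

18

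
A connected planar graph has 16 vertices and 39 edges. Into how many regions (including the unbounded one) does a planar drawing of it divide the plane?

Euler's formula for a connected plane graph: V − E + F = 2, so F = 2 − 16 + 39 = 25.

25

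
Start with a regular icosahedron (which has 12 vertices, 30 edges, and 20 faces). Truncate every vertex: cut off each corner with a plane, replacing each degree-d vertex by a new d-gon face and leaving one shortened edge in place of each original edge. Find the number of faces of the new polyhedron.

Truncation replaces each original edge-end by a new vertex, so V′ = 2E = 60.
Each original edge survives, and each old vertex of degree d contributes d new edges; summing degrees gives Σd = 2E, so E′ = E + 2E = 3E = 90.
Each original face survives and each original vertex becomes one new face: F′ = F + V = 32.

32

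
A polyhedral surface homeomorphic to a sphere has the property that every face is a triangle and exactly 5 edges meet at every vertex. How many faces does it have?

20

Each face has 3 edges and each edge borders two faces, so 2E = 3F.
Each vertex has degree 5, so 5V = 2E and hence V = 3F/5.
Euler: V − E + F = 2 ⇒ (3F/5) − (3F/2) + F = 2.
Multiply by 10: (6 − 15 + 10)F = 20, i.e. 1F = 20.
So F = 20, E = 3·20/2 = 30, V = 3·20/5 = 12.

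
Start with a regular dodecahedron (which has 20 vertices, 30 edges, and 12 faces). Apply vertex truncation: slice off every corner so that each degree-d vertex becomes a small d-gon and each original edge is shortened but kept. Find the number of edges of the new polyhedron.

90

Truncation replaces each original edge-end by a new vertex, so V′ = 2E = 60.
Each original edge survives, and each old vertex of degree d contributes d new edges; summing degrees gives Σd = 2E, so E′ = E + 2E = 3E = 90.
Each original face survives and each original vertex becomes one new face: F′ = F + V = 32.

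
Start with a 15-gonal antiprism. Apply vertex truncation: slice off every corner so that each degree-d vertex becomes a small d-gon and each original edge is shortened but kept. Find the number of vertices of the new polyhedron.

The base solid has V = 30, E = 60, F = 32.
Truncation replaces each original edge-end by a new vertex, so V′ = 2E = 120.
Each original edge survives, and each old vertex of degree d contributes d new edges; summing degrees gives Σd = 2E, so E′ = E + 2E = 3E = 180.
Each original face survives and each original vertex becomes one new face: F′ = F + V = 62.

120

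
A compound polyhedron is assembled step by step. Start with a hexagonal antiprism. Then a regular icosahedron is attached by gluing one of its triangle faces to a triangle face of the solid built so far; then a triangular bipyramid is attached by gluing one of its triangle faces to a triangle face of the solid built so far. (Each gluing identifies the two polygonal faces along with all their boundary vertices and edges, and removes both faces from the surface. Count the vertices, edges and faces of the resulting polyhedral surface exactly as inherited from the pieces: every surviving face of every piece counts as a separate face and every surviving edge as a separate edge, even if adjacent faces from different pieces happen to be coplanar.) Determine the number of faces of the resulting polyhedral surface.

A hexagonal antiprism: V=12, E=24, F=14.
Attach a regular icosahedron (V=12, E=30, F=20) along a 3-gon: merge 3 vertices and 3 edges, delete both glued faces → V=21, E=51, F=32.
Attach a triangular bipyramid (V=5, E=9, F=6) along a 3-gon: merge 3 vertices and 3 edges, delete both glued faces → V=23, E=57, F=36.
Check: V − E + F = 23 − 57 + 36 = 2.

36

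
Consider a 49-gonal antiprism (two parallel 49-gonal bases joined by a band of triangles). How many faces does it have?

100

An antiprism on an n-gon has two n-gon caps and 2n triangles: V = 2·49 = 98, E = 4·49 = 196, F = 2·49 + 2 = 100.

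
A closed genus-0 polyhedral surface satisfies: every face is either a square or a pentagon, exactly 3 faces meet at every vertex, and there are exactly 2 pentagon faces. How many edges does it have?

15

Let x be the number of squares; then F = 2 + x.
Edge–face incidences: 2E = 5·2 + 4·x = 10 + 4x.
Every vertex has degree 3, so 3V = 2E.
Euler: V − E + F = 2 ⇒ (2E)/3 − E + (2 + x) = 2.
Multiply by 6: 2·(2E) − 3·(2E) + 6·(2 + x) = 12, i.e. 12 + 6x − (10 + 4x) = 12.
Collecting terms: 2x + 2 = 12, so 2x = 10, so x = 5.
Then 2E = 10 + 4·5 = 30, so E = 15, V = 2E/3 = 10, F = 2 + 5 = 7.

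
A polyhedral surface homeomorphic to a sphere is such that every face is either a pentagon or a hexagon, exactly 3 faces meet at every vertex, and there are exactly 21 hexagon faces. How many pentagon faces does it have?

Let x be the number of pentagons; then F = 21 + x.
Edge–face incidences: 2E = 6·21 + 5·x = 126 + 5x.
Every vertex has degree 3, so 3V = 2E.
Euler: V − E + F = 2 ⇒ (2E)/3 − E + (21 + x) = 2.
Multiply by 6: 2·(2E) − 3·(2E) + 6·(21 + x) = 12, i.e. 126 + 6x − (126 + 5x) = 12.
Collecting terms: x = 12.
Then 2E = 126 + 5·12 = 186, so E = 93, V = 2E/3 = 62, F = 21 + 12 = 33.

12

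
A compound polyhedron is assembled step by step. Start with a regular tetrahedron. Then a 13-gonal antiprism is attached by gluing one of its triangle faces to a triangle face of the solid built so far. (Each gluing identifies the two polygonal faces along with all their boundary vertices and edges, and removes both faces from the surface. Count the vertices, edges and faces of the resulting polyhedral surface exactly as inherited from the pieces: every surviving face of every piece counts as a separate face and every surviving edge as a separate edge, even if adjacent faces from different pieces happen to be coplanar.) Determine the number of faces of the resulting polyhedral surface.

A regular tetrahedron: V=4, E=6, F=4.
Attach a 13-gonal antiprism (V=26, E=52, F=28) along a 3-gon: merge 3 vertices and 3 edges, delete both glued faces → V=27, E=55, F=30.
Check: V − E + F = 27 − 55 + 30 = 2.

30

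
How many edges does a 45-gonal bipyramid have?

135

A bipyramid over an n-gon has 2n triangular faces and n + 2 vertices: V = 45 + 2 = 47, E = 3·45 = 135, F = 2·45 = 90.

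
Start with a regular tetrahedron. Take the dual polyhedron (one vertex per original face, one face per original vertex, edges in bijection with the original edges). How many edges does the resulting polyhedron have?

The base solid has V = 4, E = 6, F = 4.
The dual swaps V and F and preserves E: V′ = F = 4, E′ = E = 6, F′ = V = 4.

6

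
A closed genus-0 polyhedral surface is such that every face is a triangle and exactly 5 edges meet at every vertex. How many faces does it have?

20

Each face has 3 edges and each edge borders two faces, so 2E = 3F.
Each vertex has degree 5, so 5V = 2E and hence V = 3F/5.
Euler: V − E + F = 2 ⇒ (3F/5) − (3F/2) + F = 2.
Multiply by 10: (6 − 15 + 10)F = 20, i.e. 1F = 20.
So F = 20, E = 3·20/2 = 30, V = 3·20/5 = 12.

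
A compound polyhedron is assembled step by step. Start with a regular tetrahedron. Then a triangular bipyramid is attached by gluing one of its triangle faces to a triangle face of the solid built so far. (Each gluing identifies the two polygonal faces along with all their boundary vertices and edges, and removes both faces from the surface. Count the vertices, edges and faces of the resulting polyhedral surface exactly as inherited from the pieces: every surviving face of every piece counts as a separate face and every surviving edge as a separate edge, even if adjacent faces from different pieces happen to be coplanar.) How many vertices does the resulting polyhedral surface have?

6

A regular tetrahedron: V=4, E=6, F=4.
Attach a triangular bipyramid (V=5, E=9, F=6) along a 3-gon: merge 3 vertices and 3 edges, delete both glued faces → V=6, E=12, F=8.
Check: V − E + F = 6 − 12 + 8 = 2.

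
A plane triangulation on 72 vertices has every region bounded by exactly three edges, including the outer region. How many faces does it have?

140

In a plane triangulation 3F = 2E and V − E + F = 2, so F = 2V − 4 = 2·72 − 4 = 140.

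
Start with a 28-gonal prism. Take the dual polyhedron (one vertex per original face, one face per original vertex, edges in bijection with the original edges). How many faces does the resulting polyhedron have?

The base solid has V = 56, E = 84, F = 30.
The dual swaps V and F and preserves E: V′ = F = 30, E′ = E = 84, F′ = V = 56.

56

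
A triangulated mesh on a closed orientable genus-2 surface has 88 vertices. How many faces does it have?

χ = 2 − 2·2 = -2, and every face is a triangle so 3F = 2E.
V − E + F = -2 with E = 3F/2 gives 88 − (3/2 − 1)·F = -2, so F = 180 and E = 270.

180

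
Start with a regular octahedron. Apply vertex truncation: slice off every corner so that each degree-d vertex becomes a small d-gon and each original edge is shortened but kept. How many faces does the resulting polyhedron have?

14

The base solid has V = 6, E = 12, F = 8.
Truncation replaces each original edge-end by a new vertex, so V′ = 2E = 24.
Each original edge survives, and each old vertex of degree d contributes d new edges; summing degrees gives Σd = 2E, so E′ = E + 2E = 3E = 36.
Each original face survives and each original vertex becomes one new face: F′ = F + V = 14.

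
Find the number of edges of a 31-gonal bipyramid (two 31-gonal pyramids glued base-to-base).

93

A bipyramid over an n-gon has 2n triangular faces and n + 2 vertices: V = 31 + 2 = 33, E = 3·31 = 93, F = 2·31 = 62.
Check: V − E + F = 33 − 93 + 62 = 2.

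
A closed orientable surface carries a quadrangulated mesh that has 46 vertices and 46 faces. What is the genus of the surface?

1

Every face is a square, so 2E = 4·46 = 184, giving E = 92.
χ = V − E + F = 46 − 92 + 46 = 0.
For a closed orientable surface χ = 2 − 2g, so g = (2 − (0))/2 = 1.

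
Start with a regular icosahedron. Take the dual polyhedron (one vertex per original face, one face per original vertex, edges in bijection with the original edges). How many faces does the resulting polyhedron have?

The base solid has V = 12, E = 30, F = 20.
The dual swaps V and F and preserves E: V′ = F = 20, E′ = E = 30, F′ = V = 12.

12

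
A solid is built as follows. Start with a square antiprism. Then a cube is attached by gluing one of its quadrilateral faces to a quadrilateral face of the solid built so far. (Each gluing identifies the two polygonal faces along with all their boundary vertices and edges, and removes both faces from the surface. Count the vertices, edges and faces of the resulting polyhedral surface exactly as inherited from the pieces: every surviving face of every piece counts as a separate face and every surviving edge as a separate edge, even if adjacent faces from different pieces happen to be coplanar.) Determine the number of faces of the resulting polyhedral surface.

14

A square antiprism: V=8, E=16, F=10.
Attach a cube (V=8, E=12, F=6) along a 4-gon: merge 4 vertices and 4 edges, delete both glued faces → V=12, E=24, F=14.
Check: V − E + F = 12 − 24 + 14 = 2.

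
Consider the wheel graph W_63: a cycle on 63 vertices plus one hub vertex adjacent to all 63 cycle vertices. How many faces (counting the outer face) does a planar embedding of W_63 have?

W_63 has V = 63 + 1 = 64 vertices and E = 2·63 = 126 edges.
By Euler's formula F = 2 − V + E = 2 − 64 + 126 = 64.

64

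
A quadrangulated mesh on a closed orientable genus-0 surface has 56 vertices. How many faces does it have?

54

χ = 2 − 2·0 = 2, and every face is a square so 4F = 2E.
V − E + F = 2 with E = 4F/2 gives 56 − (4/2 − 1)·F = 2, so F = 54 and E = 108.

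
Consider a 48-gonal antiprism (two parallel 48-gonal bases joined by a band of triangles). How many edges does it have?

192

An antiprism on an n-gon has two n-gon caps and 2n triangles: V = 2·48 = 96, E = 4·48 = 192, F = 2·48 + 2 = 98.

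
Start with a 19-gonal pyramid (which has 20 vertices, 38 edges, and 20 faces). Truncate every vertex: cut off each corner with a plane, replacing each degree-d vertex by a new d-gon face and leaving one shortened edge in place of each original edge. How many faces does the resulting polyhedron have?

40

Truncation replaces each original edge-end by a new vertex, so V′ = 2E = 76.
Each original edge survives, and each old vertex of degree d contributes d new edges; summing degrees gives Σd = 2E, so E′ = E + 2E = 3E = 114.
Each original face survives and each original vertex becomes one new face: F′ = F + V = 40.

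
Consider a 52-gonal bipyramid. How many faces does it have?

104

A bipyramid over an n-gon has 2n triangular faces and n + 2 vertices: V = 52 + 2 = 54, E = 3·52 = 156, F = 2·52 = 104.
Check: V − E + F = 54 − 156 + 104 = 2.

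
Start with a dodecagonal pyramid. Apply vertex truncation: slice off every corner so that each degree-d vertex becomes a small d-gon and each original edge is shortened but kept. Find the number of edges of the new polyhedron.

The base solid has V = 13, E = 24, F = 13.
Truncation replaces each original edge-end by a new vertex, so V′ = 2E = 48.
Each original edge survives, and each old vertex of degree d contributes d new edges; summing degrees gives Σd = 2E, so E′ = E + 2E = 3E = 72.
Each original face survives and each original vertex becomes one new face: F′ = F + V = 26.

72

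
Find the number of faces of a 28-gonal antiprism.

58

An antiprism on an n-gon has two n-gon caps and 2n triangles: V = 2·28 = 56, E = 4·28 = 112, F = 2·28 + 2 = 58.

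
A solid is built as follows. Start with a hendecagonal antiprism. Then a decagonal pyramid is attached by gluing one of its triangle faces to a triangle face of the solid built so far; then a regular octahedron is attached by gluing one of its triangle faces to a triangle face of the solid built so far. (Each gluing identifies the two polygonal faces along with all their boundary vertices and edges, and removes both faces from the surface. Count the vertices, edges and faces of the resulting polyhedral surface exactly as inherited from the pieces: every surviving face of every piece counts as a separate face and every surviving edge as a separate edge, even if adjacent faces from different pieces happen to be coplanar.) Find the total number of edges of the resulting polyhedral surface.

70

A hendecagonal antiprism: V=22, E=44, F=24.
Attach a decagonal pyramid (V=11, E=20, F=11) along a 3-gon: merge 3 vertices and 3 edges, delete both glued faces → V=30, E=61, F=33.
Attach a regular octahedron (V=6, E=12, F=8) along a 3-gon: merge 3 vertices and 3 edges, delete both glued faces → V=33, E=70, F=39.
Check: V − E + F = 33 − 70 + 39 = 2.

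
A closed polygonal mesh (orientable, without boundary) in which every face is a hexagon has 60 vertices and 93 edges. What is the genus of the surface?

2

Every face is a hexagon and each edge borders two faces, so 6F = 2·93, giving F = 31.
χ = V − E + F = 60 − 93 + 31 = -2.
For a closed orientable surface χ = 2 − 2g, so g = (2 − (-2))/2 = 2.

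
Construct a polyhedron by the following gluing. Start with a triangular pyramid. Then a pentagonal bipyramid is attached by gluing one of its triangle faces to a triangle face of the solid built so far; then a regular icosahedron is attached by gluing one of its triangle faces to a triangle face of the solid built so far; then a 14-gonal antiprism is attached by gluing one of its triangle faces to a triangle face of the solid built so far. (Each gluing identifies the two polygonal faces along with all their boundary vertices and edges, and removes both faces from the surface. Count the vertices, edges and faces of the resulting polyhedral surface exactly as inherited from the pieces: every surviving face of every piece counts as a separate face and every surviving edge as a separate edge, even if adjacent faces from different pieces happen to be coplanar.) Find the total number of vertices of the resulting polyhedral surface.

42

A triangular pyramid: V=4, E=6, F=4.
Attach a pentagonal bipyramid (V=7, E=15, F=10) along a 3-gon: merge 3 vertices and 3 edges, delete both glued faces → V=8, E=18, F=12.
Attach a regular icosahedron (V=12, E=30, F=20) along a 3-gon: merge 3 vertices and 3 edges, delete both glued faces → V=17, E=45, F=30.
Attach a 14-gonal antiprism (V=28, E=56, F=30) along a 3-gon: merge 3 vertices and 3 edges, delete both glued faces → V=42, E=98, F=58.
Check: V − E + F = 42 − 98 + 58 = 2.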